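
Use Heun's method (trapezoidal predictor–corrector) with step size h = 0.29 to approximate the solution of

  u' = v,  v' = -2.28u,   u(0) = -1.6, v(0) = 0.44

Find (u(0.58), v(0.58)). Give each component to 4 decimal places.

Heun on (u,v): k1 = f(x_n, state_n); k2 = f(x_n + h, state_n + h·k1); state_{n+1} = state_n + (h/2)·(k1 + k2).
0.000000: (-1.600000, 0.440000)
  k1 = (0.440000, 3.648000)
  predictor → (-1.472400, 1.497920)
  k2 = (1.497920, 3.357072)
  → (-1.319002, 1.455735)
0.290000: (-1.319002, 1.455735)
  k1 = (1.455735, 3.007324)
  predictor → (-0.896838, 2.327859)
  k2 = (2.327859, 2.044791)
  → (-0.770380, 2.188292)
(u(0.58), v(0.58)) ≈ (-0.7704, 2.1883)

-0.7704, 2.1883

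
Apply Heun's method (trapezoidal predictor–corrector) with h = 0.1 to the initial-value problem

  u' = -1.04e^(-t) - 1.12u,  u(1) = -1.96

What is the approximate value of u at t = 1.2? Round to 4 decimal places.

-1.6292

Heun: k1 = f(t_n, u_n); k2 = f(t_n + h, u_n + h·k1); u_{n+1} = u_n + (h/2)·(k1 + k2).
t=1.000000, u=-1.960000:
  k1 = f(1.000000, -1.960000) = 1.812605
  k2 = f(1.100000, -1.778739) = 1.646002
  u ← -1.960000 + (0.1/2)·(1.812605 + 1.646002) = -1.787070
t=1.100000, u=-1.787070:
  k1 = f(1.100000, -1.787070) = 1.655332
  k2 = f(1.200000, -1.621536) = 1.502879
  u ← -1.787070 + (0.1/2)·(1.655332 + 1.502879) = -1.629159
u(1.2) ≈ -1.6292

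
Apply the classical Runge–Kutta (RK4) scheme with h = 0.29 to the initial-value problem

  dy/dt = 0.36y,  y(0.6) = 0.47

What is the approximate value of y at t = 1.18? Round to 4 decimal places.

0.5791

RK4: k1 = f(t_n, y_n); k2 = f(t_n + h/2, y_n + (h/2)·k1); k3 = f(t_n + h/2, y_n + (h/2)·k2); k4 = f(t_n + h, y_n + h·k3); y_{n+1} = y_n + (h/6)·(k1 + 2k2 + 2k3 + k4).
t=0.600000, y=0.470000:
  k1 = f(0.600000, 0.470000) = 0.169200
  k2 = f(0.745000, 0.494534) = 0.178032
  k3 = f(0.745000, 0.495815) = 0.178493
  k4 = f(0.890000, 0.521763) = 0.187835
  y ← 0.470000 + (0.29/6)·(k1 + 2k2 + 2k3 + k4) = 0.521721
t=0.890000, y=0.521721:
  k1 = f(0.890000, 0.521721) = 0.187819
  k2 = f(1.035000, 0.548955) = 0.197624
  k3 = f(1.035000, 0.550376) = 0.198135
  k4 = f(1.180000, 0.579180) = 0.208505
  y ← 0.521721 + (0.29/6)·(k1 + 2k2 + 2k3 + k4) = 0.579133
y(1.18) ≈ 0.5791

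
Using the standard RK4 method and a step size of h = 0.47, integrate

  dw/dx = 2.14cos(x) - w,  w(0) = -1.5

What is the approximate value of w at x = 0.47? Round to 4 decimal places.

-0.1684

RK4: k1 = f(x_n, w_n); k2 = f(x_n + h/2, w_n + (h/2)·k1); k3 = f(x_n + h/2, w_n + (h/2)·k2); k4 = f(x_n + h, w_n + h·k3); w_{n+1} = w_n + (h/6)·(k1 + 2k2 + 2k3 + k4).
x=0.000000, w=-1.500000:
  k1 = f(0.000000, -1.500000) = 3.640000
  k2 = f(0.235000, -0.644600) = 2.725781
  k3 = f(0.235000, -0.859442) = 2.940622
  k4 = f(0.470000, -0.117908) = 2.025864
  w ← -1.500000 + (0.47/6)·(k1 + 2k2 + 2k3 + k4) = -0.168438
w(0.47) ≈ -0.1684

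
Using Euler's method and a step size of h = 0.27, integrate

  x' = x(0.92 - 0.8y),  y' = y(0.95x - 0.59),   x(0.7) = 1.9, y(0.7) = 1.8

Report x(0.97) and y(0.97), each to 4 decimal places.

1.6332, 2.3905

Euler on (x,y): x_{n+1} = x_n + h·x', y_{n+1} = y_n + h·y'.
0.700000: (1.900000, 1.800000); f=(-0.988000, 2.187000) → (1.633240, 2.390490)
(x(0.97), y(0.97)) ≈ (1.6332, 2.3905)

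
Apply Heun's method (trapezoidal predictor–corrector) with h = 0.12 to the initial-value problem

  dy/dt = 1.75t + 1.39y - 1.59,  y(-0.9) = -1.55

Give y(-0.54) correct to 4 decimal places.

Heun: k1 = f(t_n, y_n); k2 = f(t_n + h, y_n + h·k1); y_{n+1} = y_n + (h/2)·(k1 + k2).
t=-0.900000, y=-1.550000:
  k1 = f(-0.900000, -1.550000) = -5.319500
  k2 = f(-0.780000, -2.188340) = -5.996793
  y ← -1.550000 + (0.12/2)·(-5.319500 + (-5.996793)) = -2.228978
t=-0.780000, y=-2.228978:
  k1 = f(-0.780000, -2.228978) = -6.053279
  k2 = f(-0.660000, -2.955371) = -6.852966
  y ← -2.228978 + (0.12/2)·(-6.053279 + (-6.852966)) = -3.003352
t=-0.660000, y=-3.003352:
  k1 = f(-0.660000, -3.003352) = -6.919660
  k2 = f(-0.540000, -3.833711) = -7.863859
  y ← -3.003352 + (0.12/2)·(-6.919660 + (-7.863859)) = -3.890363
y(-0.54) ≈ -3.8904

-3.8904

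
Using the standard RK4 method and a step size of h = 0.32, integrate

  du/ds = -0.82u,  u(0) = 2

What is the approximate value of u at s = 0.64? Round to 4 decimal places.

1.1834

RK4: k1 = f(s_n, u_n); k2 = f(s_n + h/2, u_n + (h/2)·k1); k3 = f(s_n + h/2, u_n + (h/2)·k2); k4 = f(s_n + h, u_n + h·k3); u_{n+1} = u_n + (h/6)·(k1 + 2k2 + 2k3 + k4).
s=0.000000, u=2.000000:
  k1 = f(0.000000, 2.000000) = -1.640000
  k2 = f(0.160000, 1.737600) = -1.424832
  k3 = f(0.160000, 1.772027) = -1.453062
  k4 = f(0.320000, 1.535020) = -1.258717
  u ← 2.000000 + (0.32/6)·(k1 + 2k2 + 2k3 + k4) = 1.538426
s=0.320000, u=1.538426:
  k1 = f(0.320000, 1.538426) = -1.261510
  k2 = f(0.480000, 1.336585) = -1.096000
  k3 = f(0.480000, 1.363066) = -1.117715
  k4 = f(0.640000, 1.180758) = -0.968221
  u ← 1.538426 + (0.32/6)·(k1 + 2k2 + 2k3 + k4) = 1.183378
u(0.64) ≈ 1.1834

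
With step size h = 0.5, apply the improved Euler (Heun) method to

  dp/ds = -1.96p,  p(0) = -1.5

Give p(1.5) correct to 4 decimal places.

-0.1877

Heun: k1 = f(s_n, p_n); k2 = f(s_n + h, p_n + h·k1); p_{n+1} = p_n + (h/2)·(k1 + k2).
s=0.000000, p=-1.500000:
  k1 = f(0.000000, -1.500000) = 2.940000
  k2 = f(0.500000, -0.030000) = 0.058800
  p ← -1.500000 + (0.5/2)·(2.940000 + 0.058800) = -0.750300
s=0.500000, p=-0.750300:
  k1 = f(0.500000, -0.750300) = 1.470588
  k2 = f(1.000000, -0.015006) = 0.029412
  p ← -0.750300 + (0.5/2)·(1.470588 + 0.029412) = -0.375300
s=1.000000, p=-0.375300:
  k1 = f(1.000000, -0.375300) = 0.735588
  k2 = f(1.500000, -0.007506) = 0.014712
  p ← -0.375300 + (0.5/2)·(0.735588 + 0.014712) = -0.187725
p(1.5) ≈ -0.1877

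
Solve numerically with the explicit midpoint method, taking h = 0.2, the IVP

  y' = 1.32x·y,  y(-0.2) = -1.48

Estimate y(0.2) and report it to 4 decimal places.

Midpoint: k1 = f(x_n, y_n); k2 = f(x_n + h/2, y_n + (h/2)·k1); y_{n+1} = y_n + h·k2.
x=-0.200000, y=-1.480000:
  k1 = f(-0.200000, -1.480000) = 0.390720
  k2 = f(-0.100000, -1.440928) = 0.190202
  y ← -1.480000 + 0.2·0.190202 = -1.441960
x=0.000000, y=-1.441960:
  k1 = f(0.000000, -1.441960) = 0.000000
  k2 = f(0.100000, -1.441960) = -0.190339
  y ← -1.441960 + 0.2·(-0.190339) = -1.480027
y(0.2) ≈ -1.4800

-1.4800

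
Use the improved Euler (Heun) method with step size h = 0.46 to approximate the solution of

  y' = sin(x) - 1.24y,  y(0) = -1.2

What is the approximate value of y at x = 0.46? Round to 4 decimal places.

-0.6086

Heun: k1 = f(x_n, y_n); k2 = f(x_n + h, y_n + h·k1); y_{n+1} = y_n + (h/2)·(k1 + k2).
x=0.000000, y=-1.200000:
  k1 = f(0.000000, -1.200000) = 1.488000
  k2 = f(0.460000, -0.515520) = 1.083193
  y ← -1.200000 + (0.46/2)·(1.488000 + 1.083193) = -0.608626
y(0.46) ≈ -0.6086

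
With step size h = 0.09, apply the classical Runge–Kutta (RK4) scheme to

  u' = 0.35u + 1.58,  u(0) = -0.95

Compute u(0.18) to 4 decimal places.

-0.7182

RK4: k1 = f(t_n, u_n); k2 = f(t_n + h/2, u_n + (h/2)·k1); k3 = f(t_n + h/2, u_n + (h/2)·k2); k4 = f(t_n + h, u_n + h·k3); u_{n+1} = u_n + (h/6)·(k1 + 2k2 + 2k3 + k4).
t=0.000000, u=-0.950000:
  k1 = f(0.000000, -0.950000) = 1.247500
  k2 = f(0.045000, -0.893863) = 1.267148
  k3 = f(0.045000, -0.892978) = 1.267458
  k4 = f(0.090000, -0.835929) = 1.287425
  u ← -0.950000 + (0.09/6)·(k1 + 2k2 + 2k3 + k4) = -0.835938
t=0.090000, u=-0.835938:
  k1 = f(0.090000, -0.835938) = 1.287422
  k2 = f(0.135000, -0.778004) = 1.307699
  k3 = f(0.135000, -0.777092) = 1.308018
  k4 = f(0.180000, -0.718216) = 1.328624
  u ← -0.835938 + (0.09/6)·(k1 + 2k2 + 2k3 + k4) = -0.718226
u(0.18) ≈ -0.7182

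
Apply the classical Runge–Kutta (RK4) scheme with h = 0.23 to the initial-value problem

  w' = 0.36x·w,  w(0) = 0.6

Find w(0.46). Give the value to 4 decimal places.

0.6233

RK4: k1 = f(x_n, w_n); k2 = f(x_n + h/2, w_n + (h/2)·k1); k3 = f(x_n + h/2, w_n + (h/2)·k2); k4 = f(x_n + h, w_n + h·k3); w_{n+1} = w_n + (h/6)·(k1 + 2k2 + 2k3 + k4).
x=0.000000, w=0.600000:
  k1 = f(0.000000, 0.600000) = 0.000000
  k2 = f(0.115000, 0.600000) = 0.024840
  k3 = f(0.115000, 0.602857) = 0.024958
  k4 = f(0.230000, 0.605740) = 0.050155
  w ← 0.600000 + (0.23/6)·(k1 + 2k2 + 2k3 + k4) = 0.605740
x=0.230000, w=0.605740:
  k1 = f(0.230000, 0.605740) = 0.050155
  k2 = f(0.345000, 0.611508) = 0.075949
  k3 = f(0.345000, 0.614475) = 0.076318
  k4 = f(0.460000, 0.623294) = 0.103217
  w ← 0.605740 + (0.23/6)·(k1 + 2k2 + 2k3 + k4) = 0.623294
w(0.46) ≈ 0.6233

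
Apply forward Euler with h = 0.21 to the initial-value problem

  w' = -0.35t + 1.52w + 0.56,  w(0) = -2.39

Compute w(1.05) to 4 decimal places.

Euler: w_{n+1} = w_n + h·f(t_n, w_n).
t=0.000000, w=-2.390000: f=-3.072800 → w ← -2.390000 + 0.21·(-3.072800) = -3.035288
t=0.210000, w=-3.035288: f=-4.127138 → w ← -3.035288 + 0.21·(-4.127138) = -3.901987
t=0.420000, w=-3.901987: f=-5.518020 → w ← -3.901987 + 0.21·(-5.518020) = -5.060771
t=0.630000, w=-5.060771: f=-7.352872 → w ← -5.060771 + 0.21·(-7.352872) = -6.604874
t=0.840000, w=-6.604874: f=-9.773409 → w ← -6.604874 + 0.21·(-9.773409) = -8.657290
w(1.05) ≈ -8.6573

-8.6573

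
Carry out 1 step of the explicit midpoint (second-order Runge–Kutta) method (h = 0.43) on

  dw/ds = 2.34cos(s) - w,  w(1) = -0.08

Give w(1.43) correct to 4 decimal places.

Midpoint: k1 = f(s_n, w_n); k2 = f(s_n + h/2, w_n + (h/2)·k1); w_{n+1} = w_n + h·k2.
s=1.000000, w=-0.080000:
  k1 = f(1.000000, -0.080000) = 1.344307
  k2 = f(1.215000, 0.209026) = 0.606082
  w ← -0.080000 + 0.43·0.606082 = 0.180615
w(1.43) ≈ 0.1806

0.1806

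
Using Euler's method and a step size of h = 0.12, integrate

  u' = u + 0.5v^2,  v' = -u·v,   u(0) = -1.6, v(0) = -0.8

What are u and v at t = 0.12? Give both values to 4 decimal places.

-1.7536, -0.9536

Euler on (u,v): u_{n+1} = u_n + h·u', v_{n+1} = v_n + h·v'.
0.000000: (-1.600000, -0.800000); f=(-1.280000, -1.280000) → (-1.753600, -0.953600)
(u(0.12), v(0.12)) ≈ (-1.7536, -0.9536)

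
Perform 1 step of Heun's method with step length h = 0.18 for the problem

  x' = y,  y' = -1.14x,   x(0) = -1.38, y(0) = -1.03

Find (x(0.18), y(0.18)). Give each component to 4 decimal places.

-1.5399, -0.7278

Heun on (x,y): k1 = f(s_n, state_n); k2 = f(s_n + h, state_n + h·k1); state_{n+1} = state_n + (h/2)·(k1 + k2).
0.000000: (-1.380000, -1.030000)
  k1 = (-1.030000, 1.573200)
  predictor → (-1.565400, -0.746824)
  k2 = (-0.746824, 1.784556)
  → (-1.539914, -0.727802)
(x(0.18), y(0.18)) ≈ (-1.5399, -0.7278)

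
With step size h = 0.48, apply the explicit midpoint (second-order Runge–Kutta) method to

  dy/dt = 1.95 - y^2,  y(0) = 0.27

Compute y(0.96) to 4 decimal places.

Midpoint: k1 = f(t_n, y_n); k2 = f(t_n + h/2, y_n + (h/2)·k1); y_{n+1} = y_n + h·k2.
t=0.000000, y=0.270000:
  k1 = f(0.000000, 0.270000) = 1.877100
  k2 = f(0.240000, 0.720504) = 1.430874
  y ← 0.270000 + 0.48·1.430874 = 0.956820
t=0.480000, y=0.956820:
  k1 = f(0.480000, 0.956820) = 1.034496
  k2 = f(0.720000, 1.205099) = 0.497737
  y ← 0.956820 + 0.48·0.497737 = 1.195733
y(0.96) ≈ 1.1957

1.1957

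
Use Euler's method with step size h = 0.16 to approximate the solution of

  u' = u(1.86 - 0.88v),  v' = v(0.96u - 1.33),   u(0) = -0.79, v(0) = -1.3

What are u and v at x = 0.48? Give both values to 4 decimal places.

-2.2774, -0.2799

Euler on (u,v): u_{n+1} = u_n + h·u', v_{n+1} = v_n + h·v'.
0.000000: (-0.790000, -1.300000); f=(-2.373160, 2.714920) → (-1.169706, -0.865613)
0.160000: (-1.169706, -0.865613); f=(-3.066663, 2.123277) → (-1.660372, -0.525889)
0.320000: (-1.660372, -0.525889); f=(-3.856681, 1.537675) → (-2.277441, -0.279860)
(u(0.48), v(0.48)) ≈ (-2.2774, -0.2799)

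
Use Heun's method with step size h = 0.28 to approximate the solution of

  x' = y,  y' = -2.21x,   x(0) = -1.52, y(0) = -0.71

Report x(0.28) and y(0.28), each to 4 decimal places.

-1.5871, 0.2921

Heun on (x,y): k1 = f(t_n, state_n); k2 = f(t_n + h, state_n + h·k1); state_{n+1} = state_n + (h/2)·(k1 + k2).
0.000000: (-1.520000, -0.710000)
  k1 = (-0.710000, 3.359200)
  predictor → (-1.718800, 0.230576)
  k2 = (0.230576, 3.798548)
  → (-1.587119, 0.292085)
(x(0.28), y(0.28)) ≈ (-1.5871, 0.2921)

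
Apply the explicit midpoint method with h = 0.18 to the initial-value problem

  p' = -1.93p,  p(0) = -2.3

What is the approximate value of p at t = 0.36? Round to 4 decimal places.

-1.1691

Midpoint: k1 = f(t_n, p_n); k2 = f(t_n + h/2, p_n + (h/2)·k1); p_{n+1} = p_n + h·k2.
t=0.000000, p=-2.300000:
  k1 = f(0.000000, -2.300000) = 4.439000
  k2 = f(0.090000, -1.900490) = 3.667946
  p ← -2.300000 + 0.18·3.667946 = -1.639770
t=0.180000, p=-1.639770:
  k1 = f(0.180000, -1.639770) = 3.164756
  k2 = f(0.270000, -1.354942) = 2.615038
  p ← -1.639770 + 0.18·2.615038 = -1.169063
p(0.36) ≈ -1.1691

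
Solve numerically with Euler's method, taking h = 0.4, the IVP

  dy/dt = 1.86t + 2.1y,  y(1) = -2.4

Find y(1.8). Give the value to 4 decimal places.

-5.7149

Euler: y_{n+1} = y_n + h·f(t_n, y_n).
t=1.000000, y=-2.400000: f=-3.180000 → y ← -2.400000 + 0.4·(-3.180000) = -3.672000
t=1.400000, y=-3.672000: f=-5.107200 → y ← -3.672000 + 0.4·(-5.107200) = -5.714880
y(1.8) ≈ -5.7149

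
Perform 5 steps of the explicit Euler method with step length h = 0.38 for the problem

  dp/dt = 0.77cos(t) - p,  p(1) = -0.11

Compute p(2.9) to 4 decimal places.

Euler: p_{n+1} = p_n + h·f(t_n, p_n).
t=1.000000, p=-0.110000: f=0.526033 → p ← -0.110000 + 0.38·0.526033 = 0.089892
t=1.380000, p=0.089892: f=0.056131 → p ← 0.089892 + 0.38·0.056131 = 0.111222
t=1.760000, p=0.111222: f=-0.256041 → p ← 0.111222 + 0.38·(-0.256041) = 0.013926
t=2.140000, p=0.013926: f=-0.428927 → p ← 0.013926 + 0.38·(-0.428927) = -0.149066
t=2.520000, p=-0.149066: f=-0.476907 → p ← -0.149066 + 0.38·(-0.476907) = -0.330290
p(2.9) ≈ -0.3303

-0.3303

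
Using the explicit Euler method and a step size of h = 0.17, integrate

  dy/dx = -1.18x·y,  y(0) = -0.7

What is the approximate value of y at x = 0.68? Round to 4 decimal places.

Euler: y_{n+1} = y_n + h·f(x_n, y_n).
x=0.000000, y=-0.700000: f=0.000000 → y ← -0.700000 + 0.17·0.000000 = -0.700000
x=0.170000, y=-0.700000: f=0.140420 → y ← -0.700000 + 0.17·0.140420 = -0.676129
x=0.340000, y=-0.676129: f=0.271263 → y ← -0.676129 + 0.17·0.271263 = -0.630014
x=0.510000, y=-0.630014: f=0.379142 → y ← -0.630014 + 0.17·0.379142 = -0.565560
y(0.68) ≈ -0.5656

-0.5656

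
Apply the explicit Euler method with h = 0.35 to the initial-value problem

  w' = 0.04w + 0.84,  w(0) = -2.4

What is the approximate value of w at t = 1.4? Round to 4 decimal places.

-1.3363

Euler: w_{n+1} = w_n + h·f(t_n, w_n).
t=0.000000, w=-2.400000: f=0.744000 → w ← -2.400000 + 0.35·0.744000 = -2.139600
t=0.350000, w=-2.139600: f=0.754416 → w ← -2.139600 + 0.35·0.754416 = -1.875554
t=0.700000, w=-1.875554: f=0.764978 → w ← -1.875554 + 0.35·0.764978 = -1.607812
t=1.050000, w=-1.607812: f=0.775688 → w ← -1.607812 + 0.35·0.775688 = -1.336322
w(1.4) ≈ -1.3363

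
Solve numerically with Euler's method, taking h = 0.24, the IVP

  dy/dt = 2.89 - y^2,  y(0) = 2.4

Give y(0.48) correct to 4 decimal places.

1.7020

Euler: y_{n+1} = y_n + h·f(t_n, y_n).
t=0.000000, y=2.400000: f=-2.870000 → y ← 2.400000 + 0.24·(-2.870000) = 1.711200
t=0.240000, y=1.711200: f=-0.038205 → y ← 1.711200 + 0.24·(-0.038205) = 1.702031
y(0.48) ≈ 1.7020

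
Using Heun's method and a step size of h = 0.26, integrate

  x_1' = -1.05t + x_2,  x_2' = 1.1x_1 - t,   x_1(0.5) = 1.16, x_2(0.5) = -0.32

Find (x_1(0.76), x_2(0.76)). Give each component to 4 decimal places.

Heun on (x_1,x_2): k1 = f(t_n, state_n); k2 = f(t_n + h, state_n + h·k1); state_{n+1} = state_n + (h/2)·(k1 + k2).
0.500000: (1.160000, -0.320000)
  k1 = (-0.845000, 0.776000)
  predictor → (0.940300, -0.118240)
  k2 = (-0.916240, 0.274330)
  → (0.931039, -0.183457)
(x_1(0.76), x_2(0.76)) ≈ (0.9310, -0.1835)

0.9310, -0.1835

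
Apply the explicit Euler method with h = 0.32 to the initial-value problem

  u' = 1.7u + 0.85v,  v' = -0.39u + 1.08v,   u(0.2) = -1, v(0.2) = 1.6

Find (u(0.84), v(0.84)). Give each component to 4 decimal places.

-1.0924, 3.2033

Euler on (u,v): u_{n+1} = u_n + h·u', v_{n+1} = v_n + h·v'.
0.200000: (-1.000000, 1.600000); f=(-0.340000, 2.118000) → (-1.108800, 2.277760)
0.520000: (-1.108800, 2.277760); f=(0.051136, 2.892413) → (-1.092436, 3.203332)
(u(0.84), v(0.84)) ≈ (-1.0924, 3.2033)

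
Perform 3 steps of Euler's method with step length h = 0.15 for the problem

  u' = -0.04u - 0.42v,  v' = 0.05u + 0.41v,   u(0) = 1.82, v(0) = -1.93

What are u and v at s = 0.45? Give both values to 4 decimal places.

2.1702, -2.2623

Euler on (u,v): u_{n+1} = u_n + h·u', v_{n+1} = v_n + h·v'.
0.000000: (1.820000, -1.930000); f=(0.737800, -0.700300) → (1.930670, -2.035045)
0.150000: (1.930670, -2.035045); f=(0.777492, -0.737835) → (2.047294, -2.145720)
0.300000: (2.047294, -2.145720); f=(0.819311, -0.777381) → (2.170190, -2.262327)
(u(0.45), v(0.45)) ≈ (2.1702, -2.2623)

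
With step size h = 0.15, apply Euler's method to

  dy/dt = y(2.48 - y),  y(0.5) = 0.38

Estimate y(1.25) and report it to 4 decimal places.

Euler: y_{n+1} = y_n + h·f(t_n, y_n).
t=0.500000, y=0.380000: f=0.798000 → y ← 0.380000 + 0.15·0.798000 = 0.499700
t=0.650000, y=0.499700: f=0.989556 → y ← 0.499700 + 0.15·0.989556 = 0.648133
t=0.800000, y=0.648133: f=1.187294 → y ← 0.648133 + 0.15·1.187294 = 0.826227
t=0.950000, y=0.826227: f=1.366392 → y ← 0.826227 + 0.15·1.366392 = 1.031186
t=1.100000, y=1.031186: f=1.493997 → y ← 1.031186 + 0.15·1.493997 = 1.255286
y(1.25) ≈ 1.2553

1.2553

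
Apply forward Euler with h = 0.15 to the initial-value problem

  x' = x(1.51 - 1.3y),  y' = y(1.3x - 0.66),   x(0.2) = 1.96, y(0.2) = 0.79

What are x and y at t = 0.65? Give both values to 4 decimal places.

2.0920, 1.7577

Euler on (x,y): x_{n+1} = x_n + h·x', y_{n+1} = y_n + h·y'.
0.200000: (1.960000, 0.790000); f=(0.946680, 1.491520) → (2.102002, 1.013728)
0.350000: (2.102002, 1.013728); f=(0.403907, 2.101055) → (2.162588, 1.328886)
0.500000: (2.162588, 1.328886); f=(-0.470476, 2.858919) → (2.092017, 1.757724)
(x(0.65), y(0.65)) ≈ (2.0920, 1.7577)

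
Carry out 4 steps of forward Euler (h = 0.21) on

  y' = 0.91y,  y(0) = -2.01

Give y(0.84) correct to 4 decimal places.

Euler: y_{n+1} = y_n + h·f(t_n, y_n).
t=0.000000, y=-2.010000: f=-1.829100 → y ← -2.010000 + 0.21·(-1.829100) = -2.394111
t=0.210000, y=-2.394111: f=-2.178641 → y ← -2.394111 + 0.21·(-2.178641) = -2.851626
t=0.420000, y=-2.851626: f=-2.594979 → y ← -2.851626 + 0.21·(-2.594979) = -3.396571
t=0.630000, y=-3.396571: f=-3.090880 → y ← -3.396571 + 0.21·(-3.090880) = -4.045656
y(0.84) ≈ -4.0457

-4.0457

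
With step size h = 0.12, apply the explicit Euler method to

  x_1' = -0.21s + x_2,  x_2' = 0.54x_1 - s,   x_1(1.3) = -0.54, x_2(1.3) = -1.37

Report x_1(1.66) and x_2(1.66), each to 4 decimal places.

-1.2126, -2.0262

Euler on (x_1,x_2): x_1_{n+1} = x_1_n + h·x_1', x_2_{n+1} = x_2_n + h·x_2'.
1.300000: (-0.540000, -1.370000); f=(-1.643000, -1.591600) → (-0.737160, -1.560992)
1.420000: (-0.737160, -1.560992); f=(-1.859192, -1.818066) → (-0.960263, -1.779160)
1.540000: (-0.960263, -1.779160); f=(-2.102560, -2.058542) → (-1.212570, -2.026185)
(x_1(1.66), x_2(1.66)) ≈ (-1.2126, -2.0262)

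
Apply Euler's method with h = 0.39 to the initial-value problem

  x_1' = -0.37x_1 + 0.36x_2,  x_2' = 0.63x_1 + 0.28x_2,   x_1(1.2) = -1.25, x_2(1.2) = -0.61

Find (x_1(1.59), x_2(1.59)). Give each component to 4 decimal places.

Euler on (x_1,x_2): x_1_{n+1} = x_1_n + h·x_1', x_2_{n+1} = x_2_n + h·x_2'.
1.200000: (-1.250000, -0.610000); f=(0.242900, -0.958300) → (-1.155269, -0.983737)
(x_1(1.59), x_2(1.59)) ≈ (-1.1553, -0.9837)

-1.1553, -0.9837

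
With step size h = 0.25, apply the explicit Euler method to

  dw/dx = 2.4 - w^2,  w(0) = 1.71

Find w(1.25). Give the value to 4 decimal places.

1.5493

Euler: w_{n+1} = w_n + h·f(x_n, w_n).
x=0.000000, w=1.710000: f=-0.524100 → w ← 1.710000 + 0.25·(-0.524100) = 1.578975
x=0.250000, w=1.578975: f=-0.093162 → w ← 1.578975 + 0.25·(-0.093162) = 1.555684
x=0.500000, w=1.555684: f=-0.020154 → w ← 1.555684 + 0.25·(-0.020154) = 1.550646
x=0.750000, w=1.550646: f=-0.004503 → w ← 1.550646 + 0.25·(-0.004503) = 1.549520
x=1.000000, w=1.549520: f=-0.001013 → w ← 1.549520 + 0.25·(-0.001013) = 1.549267
w(1.25) ≈ 1.5493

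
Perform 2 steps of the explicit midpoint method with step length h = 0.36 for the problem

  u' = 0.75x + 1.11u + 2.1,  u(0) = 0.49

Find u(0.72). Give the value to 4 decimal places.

Midpoint: k1 = f(x_n, u_n); k2 = f(x_n + h/2, u_n + (h/2)·k1); u_{n+1} = u_n + h·k2.
x=0.000000, u=0.490000:
  k1 = f(0.000000, 0.490000) = 2.643900
  k2 = f(0.180000, 0.965902) = 3.307151
  u ← 0.490000 + 0.36·3.307151 = 1.680574
x=0.360000, u=1.680574:
  k1 = f(0.360000, 1.680574) = 4.235438
  k2 = f(0.540000, 2.442953) = 5.216678
  u ← 1.680574 + 0.36·5.216678 = 3.558579
u(0.72) ≈ 3.5586

3.5586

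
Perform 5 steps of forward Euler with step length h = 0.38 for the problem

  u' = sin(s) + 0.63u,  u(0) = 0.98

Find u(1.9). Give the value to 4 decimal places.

4.3440

Euler: u_{n+1} = u_n + h·f(s_n, u_n).
s=0.000000, u=0.980000: f=0.617400 → u ← 0.980000 + 0.38·0.617400 = 1.214612
s=0.380000, u=1.214612: f=1.136126 → u ← 1.214612 + 0.38·1.136126 = 1.646340
s=0.760000, u=1.646340: f=1.726116 → u ← 1.646340 + 0.38·1.726116 = 2.302264
s=1.140000, u=2.302264: f=2.359060 → u ← 2.302264 + 0.38·2.359060 = 3.198706
s=1.520000, u=3.198706: f=3.013895 → u ← 3.198706 + 0.38·3.013895 = 4.343987
u(1.9) ≈ 4.3440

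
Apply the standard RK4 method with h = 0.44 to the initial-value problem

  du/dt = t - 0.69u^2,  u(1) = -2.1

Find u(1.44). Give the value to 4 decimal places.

RK4: k1 = f(t_n, u_n); k2 = f(t_n + h/2, u_n + (h/2)·k1); k3 = f(t_n + h/2, u_n + (h/2)·k2); k4 = f(t_n + h, u_n + h·k3); u_{n+1} = u_n + (h/6)·(k1 + 2k2 + 2k3 + k4).
t=1.000000, u=-2.100000:
  k1 = f(1.000000, -2.100000) = -2.042900
  k2 = f(1.220000, -2.549438) = -3.264748
  k3 = f(1.220000, -2.818244) = -4.260326
  k4 = f(1.440000, -3.974544) = -9.459928
  u ← -2.100000 + (0.44/6)·(k1 + 2k2 + 2k3 + k4) = -4.047218
u(1.44) ≈ -4.0472

-4.0472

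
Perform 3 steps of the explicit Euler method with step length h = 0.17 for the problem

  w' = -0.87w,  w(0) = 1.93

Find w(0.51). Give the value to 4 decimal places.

1.1941

Euler: w_{n+1} = w_n + h·f(t_n, w_n).
t=0.000000, w=1.930000: f=-1.679100 → w ← 1.930000 + 0.17·(-1.679100) = 1.644553
t=0.170000, w=1.644553: f=-1.430761 → w ← 1.644553 + 0.17·(-1.430761) = 1.401324
t=0.340000, w=1.401324: f=-1.219152 → w ← 1.401324 + 0.17·(-1.219152) = 1.194068
w(0.51) ≈ 1.1941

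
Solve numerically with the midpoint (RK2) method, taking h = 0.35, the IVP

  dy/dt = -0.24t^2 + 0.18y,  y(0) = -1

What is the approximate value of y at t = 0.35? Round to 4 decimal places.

Midpoint: k1 = f(t_n, y_n); k2 = f(t_n + h/2, y_n + (h/2)·k1); y_{n+1} = y_n + h·k2.
t=0.000000, y=-1.000000:
  k1 = f(0.000000, -1.000000) = -0.180000
  k2 = f(0.175000, -1.031500) = -0.193020
  y ← -1.000000 + 0.35·(-0.193020) = -1.067557
y(0.35) ≈ -1.0676

-1.0676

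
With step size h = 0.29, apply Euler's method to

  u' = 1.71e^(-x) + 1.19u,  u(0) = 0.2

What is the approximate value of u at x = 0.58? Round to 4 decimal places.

1.4000

Euler: u_{n+1} = u_n + h·f(x_n, u_n).
x=0.000000, u=0.200000: f=1.948000 → u ← 0.200000 + 0.29·1.948000 = 0.764920
x=0.290000, u=0.764920: f=2.189786 → u ← 0.764920 + 0.29·2.189786 = 1.399958
u(0.58) ≈ 1.4000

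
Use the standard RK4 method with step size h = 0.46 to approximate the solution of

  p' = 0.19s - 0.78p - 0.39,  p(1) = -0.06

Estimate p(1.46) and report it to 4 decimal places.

RK4: k1 = f(s_n, p_n); k2 = f(s_n + h/2, p_n + (h/2)·k1); k3 = f(s_n + h/2, p_n + (h/2)·k2); k4 = f(s_n + h, p_n + h·k3); p_{n+1} = p_n + (h/6)·(k1 + 2k2 + 2k3 + k4).
s=1.000000, p=-0.060000:
  k1 = f(1.000000, -0.060000) = -0.153200
  k2 = f(1.230000, -0.095236) = -0.082016
  k3 = f(1.230000, -0.078864) = -0.094786
  k4 = f(1.460000, -0.103602) = -0.031791
  p ← -0.060000 + (0.46/6)·(k1 + 2k2 + 2k3 + k4) = -0.101292
p(1.46) ≈ -0.1013

-0.1013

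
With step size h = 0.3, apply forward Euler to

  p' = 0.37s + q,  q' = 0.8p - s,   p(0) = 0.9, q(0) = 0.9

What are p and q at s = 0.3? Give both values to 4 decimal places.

Euler on (p,q): p_{n+1} = p_n + h·p', q_{n+1} = q_n + h·q'.
0.000000: (0.900000, 0.900000); f=(0.900000, 0.720000) → (1.170000, 1.116000)
(p(0.3), q(0.3)) ≈ (1.1700, 1.1160)

1.1700, 1.1160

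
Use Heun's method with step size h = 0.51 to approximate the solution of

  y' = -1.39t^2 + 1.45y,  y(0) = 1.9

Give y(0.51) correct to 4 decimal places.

3.7324

Heun: k1 = f(t_n, y_n); k2 = f(t_n + h, y_n + h·k1); y_{n+1} = y_n + (h/2)·(k1 + k2).
t=0.000000, y=1.900000:
  k1 = f(0.000000, 1.900000) = 2.755000
  k2 = f(0.510000, 3.305050) = 4.430783
  y ← 1.900000 + (0.51/2)·(2.755000 + 4.430783) = 3.732375
y(0.51) ≈ 3.7324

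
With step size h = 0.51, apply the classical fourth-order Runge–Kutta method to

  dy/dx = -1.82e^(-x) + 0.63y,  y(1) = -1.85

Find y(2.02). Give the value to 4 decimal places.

RK4: k1 = f(x_n, y_n); k2 = f(x_n + h/2, y_n + (h/2)·k1); k3 = f(x_n + h/2, y_n + (h/2)·k2); k4 = f(x_n + h, y_n + h·k3); y_{n+1} = y_n + (h/6)·(k1 + 2k2 + 2k3 + k4).
x=1.000000, y=-1.850000:
  k1 = f(1.000000, -1.850000) = -1.835041
  k2 = f(1.255000, -2.317935) = -1.979137
  k3 = f(1.255000, -2.354680) = -2.002286
  k4 = f(1.510000, -2.871166) = -2.210891
  y ← -1.850000 + (0.51/6)·(k1 + 2k2 + 2k3 + k4) = -2.870746
x=1.510000, y=-2.870746:
  k1 = f(1.510000, -2.870746) = -2.210626
  k2 = f(1.765000, -3.434456) = -2.475267
  k3 = f(1.765000, -3.501939) = -2.517782
  k4 = f(2.020000, -4.154815) = -2.858966
  y ← -2.870746 + (0.51/6)·(k1 + 2k2 + 2k3 + k4) = -4.150480
y(2.02) ≈ -4.1505

-4.1505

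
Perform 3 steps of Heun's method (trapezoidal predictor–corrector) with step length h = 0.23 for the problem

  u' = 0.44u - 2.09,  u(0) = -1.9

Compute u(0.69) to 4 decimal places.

-4.2546

Heun: k1 = f(s_n, u_n); k2 = f(s_n + h, u_n + h·k1); u_{n+1} = u_n + (h/2)·(k1 + k2).
s=0.000000, u=-1.900000:
  k1 = f(0.000000, -1.900000) = -2.926000
  k2 = f(0.230000, -2.572980) = -3.222111
  u ← -1.900000 + (0.23/2)·(-2.926000 + (-3.222111)) = -2.607033
s=0.230000, u=-2.607033:
  k1 = f(0.230000, -2.607033) = -3.237094
  k2 = f(0.460000, -3.351565) = -3.564688
  u ← -2.607033 + (0.23/2)·(-3.237094 + (-3.564688)) = -3.389238
s=0.460000, u=-3.389238:
  k1 = f(0.460000, -3.389238) = -3.581265
  k2 = f(0.690000, -4.212929) = -3.943689
  u ← -3.389238 + (0.23/2)·(-3.581265 + (-3.943689)) = -4.254607
u(0.69) ≈ -4.2546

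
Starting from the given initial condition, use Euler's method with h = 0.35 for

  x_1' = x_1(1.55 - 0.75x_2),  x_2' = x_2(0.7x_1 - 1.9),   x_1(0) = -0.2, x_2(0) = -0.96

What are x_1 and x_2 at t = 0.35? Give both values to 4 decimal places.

Euler on (x_1,x_2): x_1_{n+1} = x_1_n + h·x_1', x_2_{n+1} = x_2_n + h·x_2'.
0.000000: (-0.200000, -0.960000); f=(-0.454000, 1.958400) → (-0.358900, -0.274560)
(x_1(0.35), x_2(0.35)) ≈ (-0.3589, -0.2746)

-0.3589, -0.2746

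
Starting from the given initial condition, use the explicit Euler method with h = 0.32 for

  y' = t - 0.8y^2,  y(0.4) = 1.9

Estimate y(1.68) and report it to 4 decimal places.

Euler: y_{n+1} = y_n + h·f(t_n, y_n).
t=0.400000, y=1.900000: f=-2.488000 → y ← 1.900000 + 0.32·(-2.488000) = 1.103840
t=0.720000, y=1.103840: f=-0.254770 → y ← 1.103840 + 0.32·(-0.254770) = 1.022314
t=1.040000, y=1.022314: f=0.203900 → y ← 1.022314 + 0.32·0.203900 = 1.087562
t=1.360000, y=1.087562: f=0.413768 → y ← 1.087562 + 0.32·0.413768 = 1.219967
y(1.68) ≈ 1.2200

1.2200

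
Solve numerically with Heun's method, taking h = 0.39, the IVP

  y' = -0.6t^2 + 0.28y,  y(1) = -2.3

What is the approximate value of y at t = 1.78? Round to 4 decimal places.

Heun: k1 = f(t_n, y_n); k2 = f(t_n + h, y_n + h·k1); y_{n+1} = y_n + (h/2)·(k1 + k2).
t=1.000000, y=-2.300000:
  k1 = f(1.000000, -2.300000) = -1.244000
  k2 = f(1.390000, -2.785160) = -1.939105
  y ← -2.300000 + (0.39/2)·(-1.244000 + (-1.939105)) = -2.920705
t=1.390000, y=-2.920705:
  k1 = f(1.390000, -2.920705) = -1.977058
  k2 = f(1.780000, -3.691758) = -2.934732
  y ← -2.920705 + (0.39/2)·(-1.977058 + (-2.934732)) = -3.878504
y(1.78) ≈ -3.8785

-3.8785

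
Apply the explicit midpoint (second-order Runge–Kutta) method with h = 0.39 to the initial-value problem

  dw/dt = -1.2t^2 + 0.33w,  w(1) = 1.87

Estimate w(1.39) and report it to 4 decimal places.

Midpoint: k1 = f(t_n, w_n); k2 = f(t_n + h/2, w_n + (h/2)·k1); w_{n+1} = w_n + h·k2.
t=1.000000, w=1.870000:
  k1 = f(1.000000, 1.870000) = -0.582900
  k2 = f(1.195000, 1.756335) = -1.134040
  w ← 1.870000 + 0.39·(-1.134040) = 1.427725
w(1.39) ≈ 1.4277

1.4277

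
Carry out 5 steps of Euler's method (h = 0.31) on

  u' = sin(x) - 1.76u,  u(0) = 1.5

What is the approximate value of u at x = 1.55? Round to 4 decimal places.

0.4812

Euler: u_{n+1} = u_n + h·f(x_n, u_n).
x=0.000000, u=1.500000: f=-2.640000 → u ← 1.500000 + 0.31·(-2.640000) = 0.681600
x=0.310000, u=0.681600: f=-0.894557 → u ← 0.681600 + 0.31·(-0.894557) = 0.404287
x=0.620000, u=0.404287: f=-0.130510 → u ← 0.404287 + 0.31·(-0.130510) = 0.363829
x=0.930000, u=0.363829: f=0.161281 → u ← 0.363829 + 0.31·0.161281 = 0.413826
x=1.240000, u=0.413826: f=0.217450 → u ← 0.413826 + 0.31·0.217450 = 0.481236
u(1.55) ≈ 0.4812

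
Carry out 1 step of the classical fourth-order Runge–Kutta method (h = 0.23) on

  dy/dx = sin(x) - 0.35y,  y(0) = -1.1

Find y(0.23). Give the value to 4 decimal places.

-0.9893

RK4: k1 = f(x_n, y_n); k2 = f(x_n + h/2, y_n + (h/2)·k1); k3 = f(x_n + h/2, y_n + (h/2)·k2); k4 = f(x_n + h, y_n + h·k3); y_{n+1} = y_n + (h/6)·(k1 + 2k2 + 2k3 + k4).
x=0.000000, y=-1.100000:
  k1 = f(0.000000, -1.100000) = 0.385000
  k2 = f(0.115000, -1.055725) = 0.484250
  k3 = f(0.115000, -1.044311) = 0.480256
  k4 = f(0.230000, -0.989541) = 0.574317
  y ← -1.100000 + (0.23/6)·(k1 + 2k2 + 2k3 + k4) = -0.989281
y(0.23) ≈ -0.9893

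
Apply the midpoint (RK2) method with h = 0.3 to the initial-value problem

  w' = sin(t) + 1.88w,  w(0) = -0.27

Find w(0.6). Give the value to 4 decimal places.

Midpoint: k1 = f(t_n, w_n); k2 = f(t_n + h/2, w_n + (h/2)·k1); w_{n+1} = w_n + h·k2.
t=0.000000, w=-0.270000:
  k1 = f(0.000000, -0.270000) = -0.507600
  k2 = f(0.150000, -0.346140) = -0.501305
  w ← -0.270000 + 0.3·(-0.501305) = -0.420392
t=0.300000, w=-0.420392:
  k1 = f(0.300000, -0.420392) = -0.494816
  k2 = f(0.450000, -0.494614) = -0.494909
  w ← -0.420392 + 0.3·(-0.494909) = -0.568864
w(0.6) ≈ -0.5689

-0.5689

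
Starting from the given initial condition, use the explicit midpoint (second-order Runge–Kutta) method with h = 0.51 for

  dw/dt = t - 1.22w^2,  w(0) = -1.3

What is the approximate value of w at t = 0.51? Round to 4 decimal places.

-3.2440

Midpoint: k1 = f(t_n, w_n); k2 = f(t_n + h/2, w_n + (h/2)·k1); w_{n+1} = w_n + h·k2.
t=0.000000, w=-1.300000:
  k1 = f(0.000000, -1.300000) = -2.061800
  k2 = f(0.255000, -1.825759) = -3.811743
  w ← -1.300000 + 0.51·(-3.811743) = -3.243989
w(0.51) ≈ -3.2440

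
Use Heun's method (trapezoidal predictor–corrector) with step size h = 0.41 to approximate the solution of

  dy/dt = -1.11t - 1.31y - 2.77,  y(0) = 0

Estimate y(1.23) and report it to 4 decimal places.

-2.1814

Heun: k1 = f(t_n, y_n); k2 = f(t_n + h, y_n + h·k1); y_{n+1} = y_n + (h/2)·(k1 + k2).
t=0.000000, y=0.000000:
  k1 = f(0.000000, 0.000000) = -2.770000
  k2 = f(0.410000, -1.135700) = -1.737333
  y ← 0.000000 + (0.41/2)·(-2.770000 + (-1.737333)) = -0.924003
t=0.410000, y=-0.924003:
  k1 = f(0.410000, -0.924003) = -2.014656
  k2 = f(0.820000, -1.750012) = -1.387684
  y ← -0.924003 + (0.41/2)·(-2.014656 + (-1.387684)) = -1.621483
t=0.820000, y=-1.621483:
  k1 = f(0.820000, -1.621483) = -1.556057
  k2 = f(1.230000, -2.259466) = -1.175399
  y ← -1.621483 + (0.41/2)·(-1.556057 + (-1.175399)) = -2.181431
y(1.23) ≈ -2.1814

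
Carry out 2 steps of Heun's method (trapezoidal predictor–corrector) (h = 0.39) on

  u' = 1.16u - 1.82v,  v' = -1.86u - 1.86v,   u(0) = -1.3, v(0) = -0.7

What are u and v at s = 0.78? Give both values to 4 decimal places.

-3.6496, 1.4118

Heun on (u,v): k1 = f(s_n, state_n); k2 = f(s_n + h, state_n + h·k1); state_{n+1} = state_n + (h/2)·(k1 + k2).
0.000000: (-1.300000, -0.700000)
  k1 = (-0.234000, 3.720000)
  predictor → (-1.391260, 0.750800)
  k2 = (-2.980318, 1.191256)
  → (-1.926792, 0.257695)
0.390000: (-1.926792, 0.257695)
  k1 = (-2.704083, 3.104521)
  predictor → (-2.981384, 1.468458)
  k2 = (-6.130999, 2.814043)
  → (-3.649633, 1.411815)
(u(0.78), v(0.78)) ≈ (-3.6496, 1.4118)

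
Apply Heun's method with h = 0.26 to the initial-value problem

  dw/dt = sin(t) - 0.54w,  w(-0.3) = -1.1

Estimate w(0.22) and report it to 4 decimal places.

Heun: k1 = f(t_n, w_n); k2 = f(t_n + h, w_n + h·k1); w_{n+1} = w_n + (h/2)·(k1 + k2).
t=-0.300000, w=-1.100000:
  k1 = f(-0.300000, -1.100000) = 0.298480
  k2 = f(-0.040000, -1.022395) = 0.512104
  w ← -1.100000 + (0.26/2)·(0.298480 + 0.512104) = -0.994624
t=-0.040000, w=-0.994624:
  k1 = f(-0.040000, -0.994624) = 0.497108
  k2 = f(0.220000, -0.865376) = 0.685533
  w ← -0.994624 + (0.26/2)·(0.497108 + 0.685533) = -0.840881
w(0.22) ≈ -0.8409

-0.8409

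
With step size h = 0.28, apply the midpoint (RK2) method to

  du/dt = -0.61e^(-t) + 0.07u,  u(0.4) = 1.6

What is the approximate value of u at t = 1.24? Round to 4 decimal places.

Midpoint: k1 = f(t_n, u_n); k2 = f(t_n + h/2, u_n + (h/2)·k1); u_{n+1} = u_n + h·k2.
t=0.400000, u=1.600000:
  k1 = f(0.400000, 1.600000) = -0.296895
  k2 = f(0.540000, 1.558435) = -0.246386
  u ← 1.600000 + 0.28·(-0.246386) = 1.531012
t=0.680000, u=1.531012:
  k1 = f(0.680000, 1.531012) = -0.201866
  k2 = f(0.820000, 1.502751) = -0.163471
  u ← 1.531012 + 0.28·(-0.163471) = 1.485240
t=0.960000, u=1.485240:
  k1 = f(0.960000, 1.485240) = -0.129598
  k2 = f(1.100000, 1.467096) = -0.100355
  u ← 1.485240 + 0.28·(-0.100355) = 1.457141
u(1.24) ≈ 1.4571

1.4571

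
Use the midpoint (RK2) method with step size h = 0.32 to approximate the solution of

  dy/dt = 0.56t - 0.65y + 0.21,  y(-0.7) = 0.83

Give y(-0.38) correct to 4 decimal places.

Midpoint: k1 = f(t_n, y_n); k2 = f(t_n + h/2, y_n + (h/2)·k1); y_{n+1} = y_n + h·k2.
t=-0.700000, y=0.830000:
  k1 = f(-0.700000, 0.830000) = -0.721500
  k2 = f(-0.540000, 0.714560) = -0.556864
  y ← 0.830000 + 0.32·(-0.556864) = 0.651804
y(-0.38) ≈ 0.6518

0.6518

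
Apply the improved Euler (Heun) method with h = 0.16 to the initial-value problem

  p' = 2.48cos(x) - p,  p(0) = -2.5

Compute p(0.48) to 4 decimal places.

-0.6518

Heun: k1 = f(x_n, p_n); k2 = f(x_n + h, p_n + h·k1); p_{n+1} = p_n + (h/2)·(k1 + k2).
x=0.000000, p=-2.500000:
  k1 = f(0.000000, -2.500000) = 4.980000
  k2 = f(0.160000, -1.703200) = 4.151524
  p ← -2.500000 + (0.16/2)·(4.980000 + 4.151524) = -1.769478
x=0.160000, p=-1.769478:
  k1 = f(0.160000, -1.769478) = 4.217802
  k2 = f(0.320000, -1.094630) = 3.448734
  p ← -1.769478 + (0.16/2)·(4.217802 + 3.448734) = -1.156155
x=0.320000, p=-1.156155:
  k1 = f(0.320000, -1.156155) = 3.510259
  k2 = f(0.480000, -0.594514) = 2.794261
  p ← -1.156155 + (0.16/2)·(3.510259 + 2.794261) = -0.651794
p(0.48) ≈ -0.6518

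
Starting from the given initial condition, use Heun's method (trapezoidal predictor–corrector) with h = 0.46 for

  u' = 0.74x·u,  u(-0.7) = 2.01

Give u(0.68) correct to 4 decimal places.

1.9716

Heun: k1 = f(x_n, u_n); k2 = f(x_n + h, u_n + h·k1); u_{n+1} = u_n + (h/2)·(k1 + k2).
x=-0.700000, u=2.010000:
  k1 = f(-0.700000, 2.010000) = -1.041180
  k2 = f(-0.240000, 1.531057) = -0.271916
  u ← 2.010000 + (0.46/2)·(-1.041180 + (-0.271916)) = 1.707988
x=-0.240000, u=1.707988:
  k1 = f(-0.240000, 1.707988) = -0.303339
  k2 = f(0.220000, 1.568452) = 0.255344
  u ← 1.707988 + (0.46/2)·(-0.303339 + 0.255344) = 1.696949
x=0.220000, u=1.696949:
  k1 = f(0.220000, 1.696949) = 0.276263
  k2 = f(0.680000, 1.824030) = 0.917852
  u ← 1.696949 + (0.46/2)·(0.276263 + 0.917852) = 1.971596
u(0.68) ≈ 1.9716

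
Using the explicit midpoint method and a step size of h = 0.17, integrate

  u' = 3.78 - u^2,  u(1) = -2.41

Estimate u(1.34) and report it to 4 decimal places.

-4.1044

Midpoint: k1 = f(t_n, u_n); k2 = f(t_n + h/2, u_n + (h/2)·k1); u_{n+1} = u_n + h·k2.
t=1.000000, u=-2.410000:
  k1 = f(1.000000, -2.410000) = -2.028100
  k2 = f(1.085000, -2.582389) = -2.888730
  u ← -2.410000 + 0.17·(-2.888730) = -2.901084
t=1.170000, u=-2.901084:
  k1 = f(1.170000, -2.901084) = -4.636289
  k2 = f(1.255000, -3.295169) = -7.078137
  u ← -2.901084 + 0.17·(-7.078137) = -4.104367
u(1.34) ≈ -4.1044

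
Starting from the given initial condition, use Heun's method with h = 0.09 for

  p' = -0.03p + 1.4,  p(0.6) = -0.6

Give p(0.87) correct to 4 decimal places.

Heun: k1 = f(t_n, p_n); k2 = f(t_n + h, p_n + h·k1); p_{n+1} = p_n + (h/2)·(k1 + k2).
t=0.600000, p=-0.600000:
  k1 = f(0.600000, -0.600000) = 1.418000
  k2 = f(0.690000, -0.472380) = 1.414171
  p ← -0.600000 + (0.09/2)·(1.418000 + 1.414171) = -0.472552
t=0.690000, p=-0.472552:
  k1 = f(0.690000, -0.472552) = 1.414177
  k2 = f(0.780000, -0.345276) = 1.410358
  p ← -0.472552 + (0.09/2)·(1.414177 + 1.410358) = -0.345448
t=0.780000, p=-0.345448:
  k1 = f(0.780000, -0.345448) = 1.410363
  k2 = f(0.870000, -0.218516) = 1.406555
  p ← -0.345448 + (0.09/2)·(1.410363 + 1.406555) = -0.218687
p(0.87) ≈ -0.2187

-0.2187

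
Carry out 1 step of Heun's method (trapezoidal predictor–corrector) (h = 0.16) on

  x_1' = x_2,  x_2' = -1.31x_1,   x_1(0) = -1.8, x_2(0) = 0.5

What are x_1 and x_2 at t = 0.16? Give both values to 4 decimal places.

Heun on (x_1,x_2): k1 = f(t_n, state_n); k2 = f(t_n + h, state_n + h·k1); state_{n+1} = state_n + (h/2)·(k1 + k2).
0.000000: (-1.800000, 0.500000)
  k1 = (0.500000, 2.358000)
  predictor → (-1.720000, 0.877280)
  k2 = (0.877280, 2.253200)
  → (-1.689818, 0.868896)
(x_1(0.16), x_2(0.16)) ≈ (-1.6898, 0.8689)

-1.6898, 0.8689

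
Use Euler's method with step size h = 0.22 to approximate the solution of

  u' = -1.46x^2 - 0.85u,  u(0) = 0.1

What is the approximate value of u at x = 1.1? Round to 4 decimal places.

Euler: u_{n+1} = u_n + h·f(x_n, u_n).
x=0.000000, u=0.100000: f=-0.085000 → u ← 0.100000 + 0.22·(-0.085000) = 0.081300
x=0.220000, u=0.081300: f=-0.139769 → u ← 0.081300 + 0.22·(-0.139769) = 0.050551
x=0.440000, u=0.050551: f=-0.325624 → u ← 0.050551 + 0.22·(-0.325624) = -0.021087
x=0.660000, u=-0.021087: f=-0.618052 → u ← -0.021087 + 0.22·(-0.618052) = -0.157058
x=0.880000, u=-0.157058: f=-0.997125 → u ← -0.157058 + 0.22·(-0.997125) = -0.376425
u(1.1) ≈ -0.3764

-0.3764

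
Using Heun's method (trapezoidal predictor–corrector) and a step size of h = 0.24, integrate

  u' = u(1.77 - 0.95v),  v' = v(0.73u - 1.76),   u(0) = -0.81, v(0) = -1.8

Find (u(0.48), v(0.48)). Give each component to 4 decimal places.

Heun on (u,v): k1 = f(x_n, state_n); k2 = f(x_n + h, state_n + h·k1); state_{n+1} = state_n + (h/2)·(k1 + k2).
0.000000: (-0.810000, -1.800000)
  k1 = (-2.818800, 4.232340)
  predictor → (-1.486512, -0.784238)
  k2 = (-3.738617, 2.231279)
  → (-1.596890, -1.024366)
0.240000: (-1.596890, -1.024366)
  k1 = (-4.380505, 2.997017)
  predictor → (-2.648211, -0.305082)
  k2 = (-5.454858, 1.126726)
  → (-2.777134, -0.529517)
(u(0.48), v(0.48)) ≈ (-2.7771, -0.5295)

-2.7771, -0.5295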